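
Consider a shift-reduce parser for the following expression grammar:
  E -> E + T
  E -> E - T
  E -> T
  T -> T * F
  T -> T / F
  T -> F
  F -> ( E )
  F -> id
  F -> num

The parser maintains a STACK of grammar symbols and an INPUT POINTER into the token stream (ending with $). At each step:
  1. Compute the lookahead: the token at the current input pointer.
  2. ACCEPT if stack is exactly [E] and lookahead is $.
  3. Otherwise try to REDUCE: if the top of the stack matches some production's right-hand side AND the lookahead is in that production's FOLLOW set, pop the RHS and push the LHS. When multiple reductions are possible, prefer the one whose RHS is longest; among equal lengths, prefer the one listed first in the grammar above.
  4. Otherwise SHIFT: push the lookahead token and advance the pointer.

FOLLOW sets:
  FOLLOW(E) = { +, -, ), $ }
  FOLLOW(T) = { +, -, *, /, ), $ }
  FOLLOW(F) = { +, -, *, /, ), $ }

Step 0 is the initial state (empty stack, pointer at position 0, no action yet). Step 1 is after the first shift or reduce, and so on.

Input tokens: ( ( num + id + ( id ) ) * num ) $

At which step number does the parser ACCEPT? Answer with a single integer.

Answer: 34

Derivation:
Step 1: shift (. Stack=[(] ptr=1 lookahead=( remaining=[( num + id + ( id ) ) * num ) $]
Step 2: shift (. Stack=[( (] ptr=2 lookahead=num remaining=[num + id + ( id ) ) * num ) $]
Step 3: shift num. Stack=[( ( num] ptr=3 lookahead=+ remaining=[+ id + ( id ) ) * num ) $]
Step 4: reduce F->num. Stack=[( ( F] ptr=3 lookahead=+ remaining=[+ id + ( id ) ) * num ) $]
Step 5: reduce T->F. Stack=[( ( T] ptr=3 lookahead=+ remaining=[+ id + ( id ) ) * num ) $]
Step 6: reduce E->T. Stack=[( ( E] ptr=3 lookahead=+ remaining=[+ id + ( id ) ) * num ) $]
Step 7: shift +. Stack=[( ( E +] ptr=4 lookahead=id remaining=[id + ( id ) ) * num ) $]
Step 8: shift id. Stack=[( ( E + id] ptr=5 lookahead=+ remaining=[+ ( id ) ) * num ) $]
Step 9: reduce F->id. Stack=[( ( E + F] ptr=5 lookahead=+ remaining=[+ ( id ) ) * num ) $]
Step 10: reduce T->F. Stack=[( ( E + T] ptr=5 lookahead=+ remaining=[+ ( id ) ) * num ) $]
Step 11: reduce E->E + T. Stack=[( ( E] ptr=5 lookahead=+ remaining=[+ ( id ) ) * num ) $]
Step 12: shift +. Stack=[( ( E +] ptr=6 lookahead=( remaining=[( id ) ) * num ) $]
Step 13: shift (. Stack=[( ( E + (] ptr=7 lookahead=id remaining=[id ) ) * num ) $]
Step 14: shift id. Stack=[( ( E + ( id] ptr=8 lookahead=) remaining=[) ) * num ) $]
Step 15: reduce F->id. Stack=[( ( E + ( F] ptr=8 lookahead=) remaining=[) ) * num ) $]
Step 16: reduce T->F. Stack=[( ( E + ( T] ptr=8 lookahead=) remaining=[) ) * num ) $]
Step 17: reduce E->T. Stack=[( ( E + ( E] ptr=8 lookahead=) remaining=[) ) * num ) $]
Step 18: shift ). Stack=[( ( E + ( E )] ptr=9 lookahead=) remaining=[) * num ) $]
Step 19: reduce F->( E ). Stack=[( ( E + F] ptr=9 lookahead=) remaining=[) * num ) $]
Step 20: reduce T->F. Stack=[( ( E + T] ptr=9 lookahead=) remaining=[) * num ) $]
Step 21: reduce E->E + T. Stack=[( ( E] ptr=9 lookahead=) remaining=[) * num ) $]
Step 22: shift ). Stack=[( ( E )] ptr=10 lookahead=* remaining=[* num ) $]
Step 23: reduce F->( E ). Stack=[( F] ptr=10 lookahead=* remaining=[* num ) $]
Step 24: reduce T->F. Stack=[( T] ptr=10 lookahead=* remaining=[* num ) $]
Step 25: shift *. Stack=[( T *] ptr=11 lookahead=num remaining=[num ) $]
Step 26: shift num. Stack=[( T * num] ptr=12 lookahead=) remaining=[) $]
Step 27: reduce F->num. Stack=[( T * F] ptr=12 lookahead=) remaining=[) $]
Step 28: reduce T->T * F. Stack=[( T] ptr=12 lookahead=) remaining=[) $]
Step 29: reduce E->T. Stack=[( E] ptr=12 lookahead=) remaining=[) $]
Step 30: shift ). Stack=[( E )] ptr=13 lookahead=$ remaining=[$]
Step 31: reduce F->( E ). Stack=[F] ptr=13 lookahead=$ remaining=[$]
Step 32: reduce T->F. Stack=[T] ptr=13 lookahead=$ remaining=[$]
Step 33: reduce E->T. Stack=[E] ptr=13 lookahead=$ remaining=[$]
Step 34: accept. Stack=[E] ptr=13 lookahead=$ remaining=[$]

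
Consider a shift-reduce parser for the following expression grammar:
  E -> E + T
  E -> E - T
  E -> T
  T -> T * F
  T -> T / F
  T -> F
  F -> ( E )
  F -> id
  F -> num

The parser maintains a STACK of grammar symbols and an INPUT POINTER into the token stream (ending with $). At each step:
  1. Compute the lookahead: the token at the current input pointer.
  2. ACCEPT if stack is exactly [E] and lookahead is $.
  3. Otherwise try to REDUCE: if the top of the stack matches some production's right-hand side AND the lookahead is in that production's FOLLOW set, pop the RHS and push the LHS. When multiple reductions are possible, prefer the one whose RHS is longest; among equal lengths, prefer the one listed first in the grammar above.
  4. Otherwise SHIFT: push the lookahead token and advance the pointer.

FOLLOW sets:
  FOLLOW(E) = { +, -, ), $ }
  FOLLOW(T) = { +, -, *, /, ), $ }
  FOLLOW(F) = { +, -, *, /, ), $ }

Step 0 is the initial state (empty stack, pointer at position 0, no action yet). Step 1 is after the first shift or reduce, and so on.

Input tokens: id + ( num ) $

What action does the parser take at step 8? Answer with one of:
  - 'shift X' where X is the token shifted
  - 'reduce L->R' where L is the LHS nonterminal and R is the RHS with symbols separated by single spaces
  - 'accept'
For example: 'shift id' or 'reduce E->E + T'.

Answer: reduce F->num

Derivation:
Step 1: shift id. Stack=[id] ptr=1 lookahead=+ remaining=[+ ( num ) $]
Step 2: reduce F->id. Stack=[F] ptr=1 lookahead=+ remaining=[+ ( num ) $]
Step 3: reduce T->F. Stack=[T] ptr=1 lookahead=+ remaining=[+ ( num ) $]
Step 4: reduce E->T. Stack=[E] ptr=1 lookahead=+ remaining=[+ ( num ) $]
Step 5: shift +. Stack=[E +] ptr=2 lookahead=( remaining=[( num ) $]
Step 6: shift (. Stack=[E + (] ptr=3 lookahead=num remaining=[num ) $]
Step 7: shift num. Stack=[E + ( num] ptr=4 lookahead=) remaining=[) $]
Step 8: reduce F->num. Stack=[E + ( F] ptr=4 lookahead=) remaining=[) $]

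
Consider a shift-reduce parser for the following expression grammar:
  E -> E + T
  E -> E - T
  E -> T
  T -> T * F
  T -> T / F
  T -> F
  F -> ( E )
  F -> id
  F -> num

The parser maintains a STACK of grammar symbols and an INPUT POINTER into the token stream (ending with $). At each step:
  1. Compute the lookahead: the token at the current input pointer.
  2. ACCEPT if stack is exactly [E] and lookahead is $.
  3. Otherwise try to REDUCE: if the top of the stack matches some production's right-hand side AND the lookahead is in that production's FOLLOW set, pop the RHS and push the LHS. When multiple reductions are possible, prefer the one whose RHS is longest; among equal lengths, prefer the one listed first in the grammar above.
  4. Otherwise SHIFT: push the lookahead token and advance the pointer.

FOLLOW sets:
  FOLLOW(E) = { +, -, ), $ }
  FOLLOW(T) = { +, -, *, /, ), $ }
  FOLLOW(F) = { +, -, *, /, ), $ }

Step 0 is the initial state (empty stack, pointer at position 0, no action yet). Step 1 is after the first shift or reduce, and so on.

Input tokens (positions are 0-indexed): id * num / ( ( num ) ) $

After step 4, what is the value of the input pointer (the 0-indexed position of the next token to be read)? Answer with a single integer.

Step 1: shift id. Stack=[id] ptr=1 lookahead=* remaining=[* num / ( ( num ) ) $]
Step 2: reduce F->id. Stack=[F] ptr=1 lookahead=* remaining=[* num / ( ( num ) ) $]
Step 3: reduce T->F. Stack=[T] ptr=1 lookahead=* remaining=[* num / ( ( num ) ) $]
Step 4: shift *. Stack=[T *] ptr=2 lookahead=num remaining=[num / ( ( num ) ) $]

Answer: 2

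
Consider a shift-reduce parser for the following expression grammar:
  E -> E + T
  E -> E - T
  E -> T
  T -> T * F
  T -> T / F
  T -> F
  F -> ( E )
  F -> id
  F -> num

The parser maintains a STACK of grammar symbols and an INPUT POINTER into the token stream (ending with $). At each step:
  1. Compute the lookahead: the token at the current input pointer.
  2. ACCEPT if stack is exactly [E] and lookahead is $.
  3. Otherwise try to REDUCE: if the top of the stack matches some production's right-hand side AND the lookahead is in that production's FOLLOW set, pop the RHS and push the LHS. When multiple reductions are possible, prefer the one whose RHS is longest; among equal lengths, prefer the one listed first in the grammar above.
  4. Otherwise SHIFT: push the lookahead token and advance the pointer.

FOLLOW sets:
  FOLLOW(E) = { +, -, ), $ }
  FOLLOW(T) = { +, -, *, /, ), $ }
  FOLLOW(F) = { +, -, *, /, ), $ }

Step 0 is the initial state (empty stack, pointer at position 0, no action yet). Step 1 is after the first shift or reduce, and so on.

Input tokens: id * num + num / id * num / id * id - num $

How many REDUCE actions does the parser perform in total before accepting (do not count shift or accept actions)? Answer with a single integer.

Answer: 19

Derivation:
Step 1: shift id. Stack=[id] ptr=1 lookahead=* remaining=[* num + num / id * num / id * id - num $]
Step 2: reduce F->id. Stack=[F] ptr=1 lookahead=* remaining=[* num + num / id * num / id * id - num $]
Step 3: reduce T->F. Stack=[T] ptr=1 lookahead=* remaining=[* num + num / id * num / id * id - num $]
Step 4: shift *. Stack=[T *] ptr=2 lookahead=num remaining=[num + num / id * num / id * id - num $]
Step 5: shift num. Stack=[T * num] ptr=3 lookahead=+ remaining=[+ num / id * num / id * id - num $]
Step 6: reduce F->num. Stack=[T * F] ptr=3 lookahead=+ remaining=[+ num / id * num / id * id - num $]
Step 7: reduce T->T * F. Stack=[T] ptr=3 lookahead=+ remaining=[+ num / id * num / id * id - num $]
Step 8: reduce E->T. Stack=[E] ptr=3 lookahead=+ remaining=[+ num / id * num / id * id - num $]
Step 9: shift +. Stack=[E +] ptr=4 lookahead=num remaining=[num / id * num / id * id - num $]
Step 10: shift num. Stack=[E + num] ptr=5 lookahead=/ remaining=[/ id * num / id * id - num $]
Step 11: reduce F->num. Stack=[E + F] ptr=5 lookahead=/ remaining=[/ id * num / id * id - num $]
Step 12: reduce T->F. Stack=[E + T] ptr=5 lookahead=/ remaining=[/ id * num / id * id - num $]
Step 13: shift /. Stack=[E + T /] ptr=6 lookahead=id remaining=[id * num / id * id - num $]
Step 14: shift id. Stack=[E + T / id] ptr=7 lookahead=* remaining=[* num / id * id - num $]
Step 15: reduce F->id. Stack=[E + T / F] ptr=7 lookahead=* remaining=[* num / id * id - num $]
Step 16: reduce T->T / F. Stack=[E + T] ptr=7 lookahead=* remaining=[* num / id * id - num $]
Step 17: shift *. Stack=[E + T *] ptr=8 lookahead=num remaining=[num / id * id - num $]
Step 18: shift num. Stack=[E + T * num] ptr=9 lookahead=/ remaining=[/ id * id - num $]
Step 19: reduce F->num. Stack=[E + T * F] ptr=9 lookahead=/ remaining=[/ id * id - num $]
Step 20: reduce T->T * F. Stack=[E + T] ptr=9 lookahead=/ remaining=[/ id * id - num $]
Step 21: shift /. Stack=[E + T /] ptr=10 lookahead=id remaining=[id * id - num $]
Step 22: shift id. Stack=[E + T / id] ptr=11 lookahead=* remaining=[* id - num $]
Step 23: reduce F->id. Stack=[E + T / F] ptr=11 lookahead=* remaining=[* id - num $]
Step 24: reduce T->T / F. Stack=[E + T] ptr=11 lookahead=* remaining=[* id - num $]
Step 25: shift *. Stack=[E + T *] ptr=12 lookahead=id remaining=[id - num $]
Step 26: shift id. Stack=[E + T * id] ptr=13 lookahead=- remaining=[- num $]
Step 27: reduce F->id. Stack=[E + T * F] ptr=13 lookahead=- remaining=[- num $]
Step 28: reduce T->T * F. Stack=[E + T] ptr=13 lookahead=- remaining=[- num $]
Step 29: reduce E->E + T. Stack=[E] ptr=13 lookahead=- remaining=[- num $]
Step 30: shift -. Stack=[E -] ptr=14 lookahead=num remaining=[num $]
Step 31: shift num. Stack=[E - num] ptr=15 lookahead=$ remaining=[$]
Step 32: reduce F->num. Stack=[E - F] ptr=15 lookahead=$ remaining=[$]
Step 33: reduce T->F. Stack=[E - T] ptr=15 lookahead=$ remaining=[$]
Step 34: reduce E->E - T. Stack=[E] ptr=15 lookahead=$ remaining=[$]
Step 35: accept. Stack=[E] ptr=15 lookahead=$ remaining=[$]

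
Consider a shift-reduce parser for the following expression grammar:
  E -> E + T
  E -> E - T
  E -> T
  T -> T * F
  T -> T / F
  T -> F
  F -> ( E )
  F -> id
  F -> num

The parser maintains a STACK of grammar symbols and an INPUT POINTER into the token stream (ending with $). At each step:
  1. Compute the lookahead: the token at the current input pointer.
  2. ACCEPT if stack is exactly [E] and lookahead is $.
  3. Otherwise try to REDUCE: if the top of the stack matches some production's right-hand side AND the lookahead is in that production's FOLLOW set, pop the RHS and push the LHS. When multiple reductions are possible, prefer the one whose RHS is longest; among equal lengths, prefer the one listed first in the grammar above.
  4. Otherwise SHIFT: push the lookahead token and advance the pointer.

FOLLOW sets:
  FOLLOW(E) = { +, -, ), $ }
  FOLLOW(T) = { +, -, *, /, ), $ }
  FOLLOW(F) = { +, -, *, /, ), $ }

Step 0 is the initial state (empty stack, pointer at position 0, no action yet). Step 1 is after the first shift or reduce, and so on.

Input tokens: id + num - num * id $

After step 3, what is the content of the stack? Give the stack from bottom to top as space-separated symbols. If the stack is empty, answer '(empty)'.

Answer: T

Derivation:
Step 1: shift id. Stack=[id] ptr=1 lookahead=+ remaining=[+ num - num * id $]
Step 2: reduce F->id. Stack=[F] ptr=1 lookahead=+ remaining=[+ num - num * id $]
Step 3: reduce T->F. Stack=[T] ptr=1 lookahead=+ remaining=[+ num - num * id $]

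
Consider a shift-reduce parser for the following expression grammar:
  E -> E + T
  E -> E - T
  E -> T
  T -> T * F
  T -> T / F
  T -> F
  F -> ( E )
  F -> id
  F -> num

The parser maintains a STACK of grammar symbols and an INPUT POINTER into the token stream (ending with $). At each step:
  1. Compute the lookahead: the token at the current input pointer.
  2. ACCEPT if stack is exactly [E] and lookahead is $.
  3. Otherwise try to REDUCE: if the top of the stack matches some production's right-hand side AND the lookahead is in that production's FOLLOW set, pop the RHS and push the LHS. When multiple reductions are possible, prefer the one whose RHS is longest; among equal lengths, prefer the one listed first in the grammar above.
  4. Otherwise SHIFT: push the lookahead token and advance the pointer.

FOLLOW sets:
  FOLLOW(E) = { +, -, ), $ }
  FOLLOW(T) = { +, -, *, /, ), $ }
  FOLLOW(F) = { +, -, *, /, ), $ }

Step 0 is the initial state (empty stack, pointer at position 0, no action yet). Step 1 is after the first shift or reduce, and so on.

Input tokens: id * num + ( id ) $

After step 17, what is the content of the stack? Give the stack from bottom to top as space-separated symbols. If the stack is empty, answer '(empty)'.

Answer: E + T

Derivation:
Step 1: shift id. Stack=[id] ptr=1 lookahead=* remaining=[* num + ( id ) $]
Step 2: reduce F->id. Stack=[F] ptr=1 lookahead=* remaining=[* num + ( id ) $]
Step 3: reduce T->F. Stack=[T] ptr=1 lookahead=* remaining=[* num + ( id ) $]
Step 4: shift *. Stack=[T *] ptr=2 lookahead=num remaining=[num + ( id ) $]
Step 5: shift num. Stack=[T * num] ptr=3 lookahead=+ remaining=[+ ( id ) $]
Step 6: reduce F->num. Stack=[T * F] ptr=3 lookahead=+ remaining=[+ ( id ) $]
Step 7: reduce T->T * F. Stack=[T] ptr=3 lookahead=+ remaining=[+ ( id ) $]
Step 8: reduce E->T. Stack=[E] ptr=3 lookahead=+ remaining=[+ ( id ) $]
Step 9: shift +. Stack=[E +] ptr=4 lookahead=( remaining=[( id ) $]
Step 10: shift (. Stack=[E + (] ptr=5 lookahead=id remaining=[id ) $]
Step 11: shift id. Stack=[E + ( id] ptr=6 lookahead=) remaining=[) $]
Step 12: reduce F->id. Stack=[E + ( F] ptr=6 lookahead=) remaining=[) $]
Step 13: reduce T->F. Stack=[E + ( T] ptr=6 lookahead=) remaining=[) $]
Step 14: reduce E->T. Stack=[E + ( E] ptr=6 lookahead=) remaining=[) $]
Step 15: shift ). Stack=[E + ( E )] ptr=7 lookahead=$ remaining=[$]
Step 16: reduce F->( E ). Stack=[E + F] ptr=7 lookahead=$ remaining=[$]
Step 17: reduce T->F. Stack=[E + T] ptr=7 lookahead=$ remaining=[$]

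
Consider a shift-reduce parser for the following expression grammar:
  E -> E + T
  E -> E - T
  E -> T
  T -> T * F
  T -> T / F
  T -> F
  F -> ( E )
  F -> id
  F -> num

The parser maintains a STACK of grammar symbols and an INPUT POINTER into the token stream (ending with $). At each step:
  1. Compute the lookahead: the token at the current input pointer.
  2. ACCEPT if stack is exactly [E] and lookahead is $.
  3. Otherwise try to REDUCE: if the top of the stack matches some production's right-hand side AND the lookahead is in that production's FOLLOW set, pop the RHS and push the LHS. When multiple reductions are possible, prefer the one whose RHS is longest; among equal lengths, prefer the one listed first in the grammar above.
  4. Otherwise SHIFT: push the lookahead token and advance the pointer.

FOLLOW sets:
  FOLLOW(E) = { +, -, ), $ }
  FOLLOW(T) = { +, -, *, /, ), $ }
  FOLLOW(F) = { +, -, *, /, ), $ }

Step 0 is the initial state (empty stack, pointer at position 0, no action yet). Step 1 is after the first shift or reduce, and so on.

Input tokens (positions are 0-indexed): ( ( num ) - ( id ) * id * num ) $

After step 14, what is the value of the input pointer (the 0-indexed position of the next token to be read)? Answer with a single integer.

Step 1: shift (. Stack=[(] ptr=1 lookahead=( remaining=[( num ) - ( id ) * id * num ) $]
Step 2: shift (. Stack=[( (] ptr=2 lookahead=num remaining=[num ) - ( id ) * id * num ) $]
Step 3: shift num. Stack=[( ( num] ptr=3 lookahead=) remaining=[) - ( id ) * id * num ) $]
Step 4: reduce F->num. Stack=[( ( F] ptr=3 lookahead=) remaining=[) - ( id ) * id * num ) $]
Step 5: reduce T->F. Stack=[( ( T] ptr=3 lookahead=) remaining=[) - ( id ) * id * num ) $]
Step 6: reduce E->T. Stack=[( ( E] ptr=3 lookahead=) remaining=[) - ( id ) * id * num ) $]
Step 7: shift ). Stack=[( ( E )] ptr=4 lookahead=- remaining=[- ( id ) * id * num ) $]
Step 8: reduce F->( E ). Stack=[( F] ptr=4 lookahead=- remaining=[- ( id ) * id * num ) $]
Step 9: reduce T->F. Stack=[( T] ptr=4 lookahead=- remaining=[- ( id ) * id * num ) $]
Step 10: reduce E->T. Stack=[( E] ptr=4 lookahead=- remaining=[- ( id ) * id * num ) $]
Step 11: shift -. Stack=[( E -] ptr=5 lookahead=( remaining=[( id ) * id * num ) $]
Step 12: shift (. Stack=[( E - (] ptr=6 lookahead=id remaining=[id ) * id * num ) $]
Step 13: shift id. Stack=[( E - ( id] ptr=7 lookahead=) remaining=[) * id * num ) $]
Step 14: reduce F->id. Stack=[( E - ( F] ptr=7 lookahead=) remaining=[) * id * num ) $]

Answer: 7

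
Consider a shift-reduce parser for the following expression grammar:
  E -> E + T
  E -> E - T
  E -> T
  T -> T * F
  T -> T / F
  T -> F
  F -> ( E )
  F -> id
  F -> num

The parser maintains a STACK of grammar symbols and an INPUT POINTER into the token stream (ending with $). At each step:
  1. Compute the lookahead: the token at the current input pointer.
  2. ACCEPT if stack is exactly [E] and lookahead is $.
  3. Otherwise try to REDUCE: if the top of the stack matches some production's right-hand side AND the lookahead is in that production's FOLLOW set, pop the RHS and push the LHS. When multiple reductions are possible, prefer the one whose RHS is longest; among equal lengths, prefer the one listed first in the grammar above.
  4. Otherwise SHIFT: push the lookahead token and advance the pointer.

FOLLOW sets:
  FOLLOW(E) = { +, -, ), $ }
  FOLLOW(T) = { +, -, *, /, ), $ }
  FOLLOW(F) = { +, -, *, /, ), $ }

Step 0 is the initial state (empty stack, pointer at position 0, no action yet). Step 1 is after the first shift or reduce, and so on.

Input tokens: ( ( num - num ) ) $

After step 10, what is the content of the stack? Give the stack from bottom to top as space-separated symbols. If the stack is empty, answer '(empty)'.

Answer: ( ( E - T

Derivation:
Step 1: shift (. Stack=[(] ptr=1 lookahead=( remaining=[( num - num ) ) $]
Step 2: shift (. Stack=[( (] ptr=2 lookahead=num remaining=[num - num ) ) $]
Step 3: shift num. Stack=[( ( num] ptr=3 lookahead=- remaining=[- num ) ) $]
Step 4: reduce F->num. Stack=[( ( F] ptr=3 lookahead=- remaining=[- num ) ) $]
Step 5: reduce T->F. Stack=[( ( T] ptr=3 lookahead=- remaining=[- num ) ) $]
Step 6: reduce E->T. Stack=[( ( E] ptr=3 lookahead=- remaining=[- num ) ) $]
Step 7: shift -. Stack=[( ( E -] ptr=4 lookahead=num remaining=[num ) ) $]
Step 8: shift num. Stack=[( ( E - num] ptr=5 lookahead=) remaining=[) ) $]
Step 9: reduce F->num. Stack=[( ( E - F] ptr=5 lookahead=) remaining=[) ) $]
Step 10: reduce T->F. Stack=[( ( E - T] ptr=5 lookahead=) remaining=[) ) $]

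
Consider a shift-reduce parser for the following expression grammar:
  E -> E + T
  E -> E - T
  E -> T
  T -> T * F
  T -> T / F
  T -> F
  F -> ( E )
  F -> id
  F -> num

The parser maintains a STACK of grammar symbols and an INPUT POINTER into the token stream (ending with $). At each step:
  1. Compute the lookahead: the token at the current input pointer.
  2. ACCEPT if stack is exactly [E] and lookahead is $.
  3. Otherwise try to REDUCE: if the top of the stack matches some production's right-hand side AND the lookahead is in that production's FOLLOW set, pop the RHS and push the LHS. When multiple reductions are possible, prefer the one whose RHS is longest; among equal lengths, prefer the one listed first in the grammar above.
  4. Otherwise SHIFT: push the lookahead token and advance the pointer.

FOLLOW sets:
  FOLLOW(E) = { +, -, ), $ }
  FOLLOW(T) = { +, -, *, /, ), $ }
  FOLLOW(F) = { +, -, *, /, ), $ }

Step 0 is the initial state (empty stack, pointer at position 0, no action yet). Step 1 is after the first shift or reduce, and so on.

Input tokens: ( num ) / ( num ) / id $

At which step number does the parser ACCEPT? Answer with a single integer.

Answer: 23

Derivation:
Step 1: shift (. Stack=[(] ptr=1 lookahead=num remaining=[num ) / ( num ) / id $]
Step 2: shift num. Stack=[( num] ptr=2 lookahead=) remaining=[) / ( num ) / id $]
Step 3: reduce F->num. Stack=[( F] ptr=2 lookahead=) remaining=[) / ( num ) / id $]
Step 4: reduce T->F. Stack=[( T] ptr=2 lookahead=) remaining=[) / ( num ) / id $]
Step 5: reduce E->T. Stack=[( E] ptr=2 lookahead=) remaining=[) / ( num ) / id $]
Step 6: shift ). Stack=[( E )] ptr=3 lookahead=/ remaining=[/ ( num ) / id $]
Step 7: reduce F->( E ). Stack=[F] ptr=3 lookahead=/ remaining=[/ ( num ) / id $]
Step 8: reduce T->F. Stack=[T] ptr=3 lookahead=/ remaining=[/ ( num ) / id $]
Step 9: shift /. Stack=[T /] ptr=4 lookahead=( remaining=[( num ) / id $]
Step 10: shift (. Stack=[T / (] ptr=5 lookahead=num remaining=[num ) / id $]
Step 11: shift num. Stack=[T / ( num] ptr=6 lookahead=) remaining=[) / id $]
Step 12: reduce F->num. Stack=[T / ( F] ptr=6 lookahead=) remaining=[) / id $]
Step 13: reduce T->F. Stack=[T / ( T] ptr=6 lookahead=) remaining=[) / id $]
Step 14: reduce E->T. Stack=[T / ( E] ptr=6 lookahead=) remaining=[) / id $]
Step 15: shift ). Stack=[T / ( E )] ptr=7 lookahead=/ remaining=[/ id $]
Step 16: reduce F->( E ). Stack=[T / F] ptr=7 lookahead=/ remaining=[/ id $]
Step 17: reduce T->T / F. Stack=[T] ptr=7 lookahead=/ remaining=[/ id $]
Step 18: shift /. Stack=[T /] ptr=8 lookahead=id remaining=[id $]
Step 19: shift id. Stack=[T / id] ptr=9 lookahead=$ remaining=[$]
Step 20: reduce F->id. Stack=[T / F] ptr=9 lookahead=$ remaining=[$]
Step 21: reduce T->T / F. Stack=[T] ptr=9 lookahead=$ remaining=[$]
Step 22: reduce E->T. Stack=[E] ptr=9 lookahead=$ remaining=[$]
Step 23: accept. Stack=[E] ptr=9 lookahead=$ remaining=[$]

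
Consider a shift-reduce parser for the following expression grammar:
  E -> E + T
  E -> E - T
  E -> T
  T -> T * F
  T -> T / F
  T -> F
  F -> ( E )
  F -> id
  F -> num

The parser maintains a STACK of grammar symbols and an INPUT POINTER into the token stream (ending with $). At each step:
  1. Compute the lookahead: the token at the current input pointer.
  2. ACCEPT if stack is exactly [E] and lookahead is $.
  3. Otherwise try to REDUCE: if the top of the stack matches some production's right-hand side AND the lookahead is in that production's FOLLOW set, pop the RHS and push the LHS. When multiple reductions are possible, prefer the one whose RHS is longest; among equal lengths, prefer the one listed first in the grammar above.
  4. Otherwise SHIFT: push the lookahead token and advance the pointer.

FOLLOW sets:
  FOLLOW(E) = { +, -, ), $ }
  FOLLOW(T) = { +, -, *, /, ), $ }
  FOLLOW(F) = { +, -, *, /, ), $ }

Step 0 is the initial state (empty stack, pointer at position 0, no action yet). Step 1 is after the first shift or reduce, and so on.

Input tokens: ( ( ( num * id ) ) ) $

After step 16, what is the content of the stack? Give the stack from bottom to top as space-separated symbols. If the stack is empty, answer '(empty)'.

Step 1: shift (. Stack=[(] ptr=1 lookahead=( remaining=[( ( num * id ) ) ) $]
Step 2: shift (. Stack=[( (] ptr=2 lookahead=( remaining=[( num * id ) ) ) $]
Step 3: shift (. Stack=[( ( (] ptr=3 lookahead=num remaining=[num * id ) ) ) $]
Step 4: shift num. Stack=[( ( ( num] ptr=4 lookahead=* remaining=[* id ) ) ) $]
Step 5: reduce F->num. Stack=[( ( ( F] ptr=4 lookahead=* remaining=[* id ) ) ) $]
Step 6: reduce T->F. Stack=[( ( ( T] ptr=4 lookahead=* remaining=[* id ) ) ) $]
Step 7: shift *. Stack=[( ( ( T *] ptr=5 lookahead=id remaining=[id ) ) ) $]
Step 8: shift id. Stack=[( ( ( T * id] ptr=6 lookahead=) remaining=[) ) ) $]
Step 9: reduce F->id. Stack=[( ( ( T * F] ptr=6 lookahead=) remaining=[) ) ) $]
Step 10: reduce T->T * F. Stack=[( ( ( T] ptr=6 lookahead=) remaining=[) ) ) $]
Step 11: reduce E->T. Stack=[( ( ( E] ptr=6 lookahead=) remaining=[) ) ) $]
Step 12: shift ). Stack=[( ( ( E )] ptr=7 lookahead=) remaining=[) ) $]
Step 13: reduce F->( E ). Stack=[( ( F] ptr=7 lookahead=) remaining=[) ) $]
Step 14: reduce T->F. Stack=[( ( T] ptr=7 lookahead=) remaining=[) ) $]
Step 15: reduce E->T. Stack=[( ( E] ptr=7 lookahead=) remaining=[) ) $]
Step 16: shift ). Stack=[( ( E )] ptr=8 lookahead=) remaining=[) $]

Answer: ( ( E )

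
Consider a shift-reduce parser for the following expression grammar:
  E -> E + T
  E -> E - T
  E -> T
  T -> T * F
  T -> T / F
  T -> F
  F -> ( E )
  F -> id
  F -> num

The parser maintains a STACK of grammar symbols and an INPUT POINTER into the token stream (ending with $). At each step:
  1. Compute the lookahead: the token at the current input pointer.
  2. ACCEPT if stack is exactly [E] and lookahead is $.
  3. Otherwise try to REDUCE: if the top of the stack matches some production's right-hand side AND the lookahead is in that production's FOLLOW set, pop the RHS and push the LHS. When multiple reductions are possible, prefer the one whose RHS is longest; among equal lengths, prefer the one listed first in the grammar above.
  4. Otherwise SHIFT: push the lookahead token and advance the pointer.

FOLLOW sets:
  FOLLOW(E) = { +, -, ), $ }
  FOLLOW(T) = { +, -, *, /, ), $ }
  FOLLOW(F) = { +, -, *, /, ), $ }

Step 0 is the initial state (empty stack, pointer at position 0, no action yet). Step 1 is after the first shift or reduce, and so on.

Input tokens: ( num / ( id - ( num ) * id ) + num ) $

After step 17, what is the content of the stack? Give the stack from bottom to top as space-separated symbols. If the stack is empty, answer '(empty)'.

Step 1: shift (. Stack=[(] ptr=1 lookahead=num remaining=[num / ( id - ( num ) * id ) + num ) $]
Step 2: shift num. Stack=[( num] ptr=2 lookahead=/ remaining=[/ ( id - ( num ) * id ) + num ) $]
Step 3: reduce F->num. Stack=[( F] ptr=2 lookahead=/ remaining=[/ ( id - ( num ) * id ) + num ) $]
Step 4: reduce T->F. Stack=[( T] ptr=2 lookahead=/ remaining=[/ ( id - ( num ) * id ) + num ) $]
Step 5: shift /. Stack=[( T /] ptr=3 lookahead=( remaining=[( id - ( num ) * id ) + num ) $]
Step 6: shift (. Stack=[( T / (] ptr=4 lookahead=id remaining=[id - ( num ) * id ) + num ) $]
Step 7: shift id. Stack=[( T / ( id] ptr=5 lookahead=- remaining=[- ( num ) * id ) + num ) $]
Step 8: reduce F->id. Stack=[( T / ( F] ptr=5 lookahead=- remaining=[- ( num ) * id ) + num ) $]
Step 9: reduce T->F. Stack=[( T / ( T] ptr=5 lookahead=- remaining=[- ( num ) * id ) + num ) $]
Step 10: reduce E->T. Stack=[( T / ( E] ptr=5 lookahead=- remaining=[- ( num ) * id ) + num ) $]
Step 11: shift -. Stack=[( T / ( E -] ptr=6 lookahead=( remaining=[( num ) * id ) + num ) $]
Step 12: shift (. Stack=[( T / ( E - (] ptr=7 lookahead=num remaining=[num ) * id ) + num ) $]
Step 13: shift num. Stack=[( T / ( E - ( num] ptr=8 lookahead=) remaining=[) * id ) + num ) $]
Step 14: reduce F->num. Stack=[( T / ( E - ( F] ptr=8 lookahead=) remaining=[) * id ) + num ) $]
Step 15: reduce T->F. Stack=[( T / ( E - ( T] ptr=8 lookahead=) remaining=[) * id ) + num ) $]
Step 16: reduce E->T. Stack=[( T / ( E - ( E] ptr=8 lookahead=) remaining=[) * id ) + num ) $]
Step 17: shift ). Stack=[( T / ( E - ( E )] ptr=9 lookahead=* remaining=[* id ) + num ) $]

Answer: ( T / ( E - ( E )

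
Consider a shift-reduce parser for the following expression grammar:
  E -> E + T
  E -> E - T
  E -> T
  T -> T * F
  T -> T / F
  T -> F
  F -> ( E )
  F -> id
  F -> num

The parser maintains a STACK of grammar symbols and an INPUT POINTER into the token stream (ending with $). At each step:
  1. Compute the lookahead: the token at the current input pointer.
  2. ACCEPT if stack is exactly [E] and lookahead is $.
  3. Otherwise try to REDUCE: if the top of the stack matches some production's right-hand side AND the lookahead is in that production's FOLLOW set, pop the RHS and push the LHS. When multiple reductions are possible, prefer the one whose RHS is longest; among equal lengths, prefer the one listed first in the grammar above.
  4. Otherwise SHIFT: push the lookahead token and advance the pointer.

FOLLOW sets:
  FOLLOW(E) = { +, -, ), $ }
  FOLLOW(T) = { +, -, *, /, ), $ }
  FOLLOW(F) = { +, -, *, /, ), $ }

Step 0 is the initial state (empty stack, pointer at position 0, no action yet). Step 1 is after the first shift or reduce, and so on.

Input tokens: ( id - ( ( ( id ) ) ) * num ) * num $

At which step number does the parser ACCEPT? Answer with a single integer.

Step 1: shift (. Stack=[(] ptr=1 lookahead=id remaining=[id - ( ( ( id ) ) ) * num ) * num $]
Step 2: shift id. Stack=[( id] ptr=2 lookahead=- remaining=[- ( ( ( id ) ) ) * num ) * num $]
Step 3: reduce F->id. Stack=[( F] ptr=2 lookahead=- remaining=[- ( ( ( id ) ) ) * num ) * num $]
Step 4: reduce T->F. Stack=[( T] ptr=2 lookahead=- remaining=[- ( ( ( id ) ) ) * num ) * num $]
Step 5: reduce E->T. Stack=[( E] ptr=2 lookahead=- remaining=[- ( ( ( id ) ) ) * num ) * num $]
Step 6: shift -. Stack=[( E -] ptr=3 lookahead=( remaining=[( ( ( id ) ) ) * num ) * num $]
Step 7: shift (. Stack=[( E - (] ptr=4 lookahead=( remaining=[( ( id ) ) ) * num ) * num $]
Step 8: shift (. Stack=[( E - ( (] ptr=5 lookahead=( remaining=[( id ) ) ) * num ) * num $]
Step 9: shift (. Stack=[( E - ( ( (] ptr=6 lookahead=id remaining=[id ) ) ) * num ) * num $]
Step 10: shift id. Stack=[( E - ( ( ( id] ptr=7 lookahead=) remaining=[) ) ) * num ) * num $]
Step 11: reduce F->id. Stack=[( E - ( ( ( F] ptr=7 lookahead=) remaining=[) ) ) * num ) * num $]
Step 12: reduce T->F. Stack=[( E - ( ( ( T] ptr=7 lookahead=) remaining=[) ) ) * num ) * num $]
Step 13: reduce E->T. Stack=[( E - ( ( ( E] ptr=7 lookahead=) remaining=[) ) ) * num ) * num $]
Step 14: shift ). Stack=[( E - ( ( ( E )] ptr=8 lookahead=) remaining=[) ) * num ) * num $]
Step 15: reduce F->( E ). Stack=[( E - ( ( F] ptr=8 lookahead=) remaining=[) ) * num ) * num $]
Step 16: reduce T->F. Stack=[( E - ( ( T] ptr=8 lookahead=) remaining=[) ) * num ) * num $]
Step 17: reduce E->T. Stack=[( E - ( ( E] ptr=8 lookahead=) remaining=[) ) * num ) * num $]
Step 18: shift ). Stack=[( E - ( ( E )] ptr=9 lookahead=) remaining=[) * num ) * num $]
Step 19: reduce F->( E ). Stack=[( E - ( F] ptr=9 lookahead=) remaining=[) * num ) * num $]
Step 20: reduce T->F. Stack=[( E - ( T] ptr=9 lookahead=) remaining=[) * num ) * num $]
Step 21: reduce E->T. Stack=[( E - ( E] ptr=9 lookahead=) remaining=[) * num ) * num $]
Step 22: shift ). Stack=[( E - ( E )] ptr=10 lookahead=* remaining=[* num ) * num $]
Step 23: reduce F->( E ). Stack=[( E - F] ptr=10 lookahead=* remaining=[* num ) * num $]
Step 24: reduce T->F. Stack=[( E - T] ptr=10 lookahead=* remaining=[* num ) * num $]
Step 25: shift *. Stack=[( E - T *] ptr=11 lookahead=num remaining=[num ) * num $]
Step 26: shift num. Stack=[( E - T * num] ptr=12 lookahead=) remaining=[) * num $]
Step 27: reduce F->num. Stack=[( E - T * F] ptr=12 lookahead=) remaining=[) * num $]
Step 28: reduce T->T * F. Stack=[( E - T] ptr=12 lookahead=) remaining=[) * num $]
Step 29: reduce E->E - T. Stack=[( E] ptr=12 lookahead=) remaining=[) * num $]
Step 30: shift ). Stack=[( E )] ptr=13 lookahead=* remaining=[* num $]
Step 31: reduce F->( E ). Stack=[F] ptr=13 lookahead=* remaining=[* num $]
Step 32: reduce T->F. Stack=[T] ptr=13 lookahead=* remaining=[* num $]
Step 33: shift *. Stack=[T *] ptr=14 lookahead=num remaining=[num $]
Step 34: shift num. Stack=[T * num] ptr=15 lookahead=$ remaining=[$]
Step 35: reduce F->num. Stack=[T * F] ptr=15 lookahead=$ remaining=[$]
Step 36: reduce T->T * F. Stack=[T] ptr=15 lookahead=$ remaining=[$]
Step 37: reduce E->T. Stack=[E] ptr=15 lookahead=$ remaining=[$]
Step 38: accept. Stack=[E] ptr=15 lookahead=$ remaining=[$]

Answer: 38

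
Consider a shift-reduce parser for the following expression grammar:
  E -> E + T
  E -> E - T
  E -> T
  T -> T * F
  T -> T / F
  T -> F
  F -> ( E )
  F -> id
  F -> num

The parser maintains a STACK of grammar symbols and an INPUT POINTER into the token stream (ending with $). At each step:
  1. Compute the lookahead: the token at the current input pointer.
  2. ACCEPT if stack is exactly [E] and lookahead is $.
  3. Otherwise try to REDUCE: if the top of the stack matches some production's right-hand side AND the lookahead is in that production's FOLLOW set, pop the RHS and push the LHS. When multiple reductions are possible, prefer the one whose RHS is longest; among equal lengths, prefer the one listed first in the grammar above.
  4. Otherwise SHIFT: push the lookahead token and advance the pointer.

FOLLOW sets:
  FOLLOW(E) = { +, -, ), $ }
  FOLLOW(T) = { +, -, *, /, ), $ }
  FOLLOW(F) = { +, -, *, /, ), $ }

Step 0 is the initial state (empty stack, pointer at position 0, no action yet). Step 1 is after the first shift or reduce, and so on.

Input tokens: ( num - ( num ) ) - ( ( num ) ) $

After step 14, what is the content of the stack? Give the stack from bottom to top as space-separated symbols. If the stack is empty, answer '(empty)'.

Step 1: shift (. Stack=[(] ptr=1 lookahead=num remaining=[num - ( num ) ) - ( ( num ) ) $]
Step 2: shift num. Stack=[( num] ptr=2 lookahead=- remaining=[- ( num ) ) - ( ( num ) ) $]
Step 3: reduce F->num. Stack=[( F] ptr=2 lookahead=- remaining=[- ( num ) ) - ( ( num ) ) $]
Step 4: reduce T->F. Stack=[( T] ptr=2 lookahead=- remaining=[- ( num ) ) - ( ( num ) ) $]
Step 5: reduce E->T. Stack=[( E] ptr=2 lookahead=- remaining=[- ( num ) ) - ( ( num ) ) $]
Step 6: shift -. Stack=[( E -] ptr=3 lookahead=( remaining=[( num ) ) - ( ( num ) ) $]
Step 7: shift (. Stack=[( E - (] ptr=4 lookahead=num remaining=[num ) ) - ( ( num ) ) $]
Step 8: shift num. Stack=[( E - ( num] ptr=5 lookahead=) remaining=[) ) - ( ( num ) ) $]
Step 9: reduce F->num. Stack=[( E - ( F] ptr=5 lookahead=) remaining=[) ) - ( ( num ) ) $]
Step 10: reduce T->F. Stack=[( E - ( T] ptr=5 lookahead=) remaining=[) ) - ( ( num ) ) $]
Step 11: reduce E->T. Stack=[( E - ( E] ptr=5 lookahead=) remaining=[) ) - ( ( num ) ) $]
Step 12: shift ). Stack=[( E - ( E )] ptr=6 lookahead=) remaining=[) - ( ( num ) ) $]
Step 13: reduce F->( E ). Stack=[( E - F] ptr=6 lookahead=) remaining=[) - ( ( num ) ) $]
Step 14: reduce T->F. Stack=[( E - T] ptr=6 lookahead=) remaining=[) - ( ( num ) ) $]

Answer: ( E - T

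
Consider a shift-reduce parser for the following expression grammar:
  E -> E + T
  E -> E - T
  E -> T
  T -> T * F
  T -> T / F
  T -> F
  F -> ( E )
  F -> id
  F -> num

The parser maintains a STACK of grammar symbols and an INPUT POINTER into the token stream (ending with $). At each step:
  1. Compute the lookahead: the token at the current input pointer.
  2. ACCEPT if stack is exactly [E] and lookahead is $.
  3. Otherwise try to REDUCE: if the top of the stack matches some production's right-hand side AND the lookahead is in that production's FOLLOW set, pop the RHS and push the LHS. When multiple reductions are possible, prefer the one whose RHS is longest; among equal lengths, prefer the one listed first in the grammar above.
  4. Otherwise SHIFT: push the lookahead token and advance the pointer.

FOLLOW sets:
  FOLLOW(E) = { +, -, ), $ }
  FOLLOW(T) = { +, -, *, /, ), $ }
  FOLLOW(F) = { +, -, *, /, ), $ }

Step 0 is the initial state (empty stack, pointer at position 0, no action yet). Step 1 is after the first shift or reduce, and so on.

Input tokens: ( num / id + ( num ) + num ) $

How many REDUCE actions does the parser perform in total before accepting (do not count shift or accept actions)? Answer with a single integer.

Answer: 17

Derivation:
Step 1: shift (. Stack=[(] ptr=1 lookahead=num remaining=[num / id + ( num ) + num ) $]
Step 2: shift num. Stack=[( num] ptr=2 lookahead=/ remaining=[/ id + ( num ) + num ) $]
Step 3: reduce F->num. Stack=[( F] ptr=2 lookahead=/ remaining=[/ id + ( num ) + num ) $]
Step 4: reduce T->F. Stack=[( T] ptr=2 lookahead=/ remaining=[/ id + ( num ) + num ) $]
Step 5: shift /. Stack=[( T /] ptr=3 lookahead=id remaining=[id + ( num ) + num ) $]
Step 6: shift id. Stack=[( T / id] ptr=4 lookahead=+ remaining=[+ ( num ) + num ) $]
Step 7: reduce F->id. Stack=[( T / F] ptr=4 lookahead=+ remaining=[+ ( num ) + num ) $]
Step 8: reduce T->T / F. Stack=[( T] ptr=4 lookahead=+ remaining=[+ ( num ) + num ) $]
Step 9: reduce E->T. Stack=[( E] ptr=4 lookahead=+ remaining=[+ ( num ) + num ) $]
Step 10: shift +. Stack=[( E +] ptr=5 lookahead=( remaining=[( num ) + num ) $]
Step 11: shift (. Stack=[( E + (] ptr=6 lookahead=num remaining=[num ) + num ) $]
Step 12: shift num. Stack=[( E + ( num] ptr=7 lookahead=) remaining=[) + num ) $]
Step 13: reduce F->num. Stack=[( E + ( F] ptr=7 lookahead=) remaining=[) + num ) $]
Step 14: reduce T->F. Stack=[( E + ( T] ptr=7 lookahead=) remaining=[) + num ) $]
Step 15: reduce E->T. Stack=[( E + ( E] ptr=7 lookahead=) remaining=[) + num ) $]
Step 16: shift ). Stack=[( E + ( E )] ptr=8 lookahead=+ remaining=[+ num ) $]
Step 17: reduce F->( E ). Stack=[( E + F] ptr=8 lookahead=+ remaining=[+ num ) $]
Step 18: reduce T->F. Stack=[( E + T] ptr=8 lookahead=+ remaining=[+ num ) $]
Step 19: reduce E->E + T. Stack=[( E] ptr=8 lookahead=+ remaining=[+ num ) $]
Step 20: shift +. Stack=[( E +] ptr=9 lookahead=num remaining=[num ) $]
Step 21: shift num. Stack=[( E + num] ptr=10 lookahead=) remaining=[) $]
Step 22: reduce F->num. Stack=[( E + F] ptr=10 lookahead=) remaining=[) $]
Step 23: reduce T->F. Stack=[( E + T] ptr=10 lookahead=) remaining=[) $]
Step 24: reduce E->E + T. Stack=[( E] ptr=10 lookahead=) remaining=[) $]
Step 25: shift ). Stack=[( E )] ptr=11 lookahead=$ remaining=[$]
Step 26: reduce F->( E ). Stack=[F] ptr=11 lookahead=$ remaining=[$]
Step 27: reduce T->F. Stack=[T] ptr=11 lookahead=$ remaining=[$]
Step 28: reduce E->T. Stack=[E] ptr=11 lookahead=$ remaining=[$]
Step 29: accept. Stack=[E] ptr=11 lookahead=$ remaining=[$]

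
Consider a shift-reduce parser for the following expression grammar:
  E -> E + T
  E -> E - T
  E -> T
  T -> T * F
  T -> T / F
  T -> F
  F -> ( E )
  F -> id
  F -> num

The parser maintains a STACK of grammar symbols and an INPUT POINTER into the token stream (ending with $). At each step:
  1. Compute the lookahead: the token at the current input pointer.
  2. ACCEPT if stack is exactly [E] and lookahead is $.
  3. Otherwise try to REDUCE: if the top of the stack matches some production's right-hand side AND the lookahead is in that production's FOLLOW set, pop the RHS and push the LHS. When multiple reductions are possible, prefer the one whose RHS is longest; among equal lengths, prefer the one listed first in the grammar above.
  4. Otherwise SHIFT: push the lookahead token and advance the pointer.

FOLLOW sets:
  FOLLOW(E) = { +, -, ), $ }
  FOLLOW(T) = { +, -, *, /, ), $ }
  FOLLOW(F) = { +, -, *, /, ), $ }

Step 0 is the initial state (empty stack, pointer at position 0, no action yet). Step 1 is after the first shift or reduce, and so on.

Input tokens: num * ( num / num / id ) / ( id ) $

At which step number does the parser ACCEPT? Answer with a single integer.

Step 1: shift num. Stack=[num] ptr=1 lookahead=* remaining=[* ( num / num / id ) / ( id ) $]
Step 2: reduce F->num. Stack=[F] ptr=1 lookahead=* remaining=[* ( num / num / id ) / ( id ) $]
Step 3: reduce T->F. Stack=[T] ptr=1 lookahead=* remaining=[* ( num / num / id ) / ( id ) $]
Step 4: shift *. Stack=[T *] ptr=2 lookahead=( remaining=[( num / num / id ) / ( id ) $]
Step 5: shift (. Stack=[T * (] ptr=3 lookahead=num remaining=[num / num / id ) / ( id ) $]
Step 6: shift num. Stack=[T * ( num] ptr=4 lookahead=/ remaining=[/ num / id ) / ( id ) $]
Step 7: reduce F->num. Stack=[T * ( F] ptr=4 lookahead=/ remaining=[/ num / id ) / ( id ) $]
Step 8: reduce T->F. Stack=[T * ( T] ptr=4 lookahead=/ remaining=[/ num / id ) / ( id ) $]
Step 9: shift /. Stack=[T * ( T /] ptr=5 lookahead=num remaining=[num / id ) / ( id ) $]
Step 10: shift num. Stack=[T * ( T / num] ptr=6 lookahead=/ remaining=[/ id ) / ( id ) $]
Step 11: reduce F->num. Stack=[T * ( T / F] ptr=6 lookahead=/ remaining=[/ id ) / ( id ) $]
Step 12: reduce T->T / F. Stack=[T * ( T] ptr=6 lookahead=/ remaining=[/ id ) / ( id ) $]
Step 13: shift /. Stack=[T * ( T /] ptr=7 lookahead=id remaining=[id ) / ( id ) $]
Step 14: shift id. Stack=[T * ( T / id] ptr=8 lookahead=) remaining=[) / ( id ) $]
Step 15: reduce F->id. Stack=[T * ( T / F] ptr=8 lookahead=) remaining=[) / ( id ) $]
Step 16: reduce T->T / F. Stack=[T * ( T] ptr=8 lookahead=) remaining=[) / ( id ) $]
Step 17: reduce E->T. Stack=[T * ( E] ptr=8 lookahead=) remaining=[) / ( id ) $]
Step 18: shift ). Stack=[T * ( E )] ptr=9 lookahead=/ remaining=[/ ( id ) $]
Step 19: reduce F->( E ). Stack=[T * F] ptr=9 lookahead=/ remaining=[/ ( id ) $]
Step 20: reduce T->T * F. Stack=[T] ptr=9 lookahead=/ remaining=[/ ( id ) $]
Step 21: shift /. Stack=[T /] ptr=10 lookahead=( remaining=[( id ) $]
Step 22: shift (. Stack=[T / (] ptr=11 lookahead=id remaining=[id ) $]
Step 23: shift id. Stack=[T / ( id] ptr=12 lookahead=) remaining=[) $]
Step 24: reduce F->id. Stack=[T / ( F] ptr=12 lookahead=) remaining=[) $]
Step 25: reduce T->F. Stack=[T / ( T] ptr=12 lookahead=) remaining=[) $]
Step 26: reduce E->T. Stack=[T / ( E] ptr=12 lookahead=) remaining=[) $]
Step 27: shift ). Stack=[T / ( E )] ptr=13 lookahead=$ remaining=[$]
Step 28: reduce F->( E ). Stack=[T / F] ptr=13 lookahead=$ remaining=[$]
Step 29: reduce T->T / F. Stack=[T] ptr=13 lookahead=$ remaining=[$]
Step 30: reduce E->T. Stack=[E] ptr=13 lookahead=$ remaining=[$]
Step 31: accept. Stack=[E] ptr=13 lookahead=$ remaining=[$]

Answer: 31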